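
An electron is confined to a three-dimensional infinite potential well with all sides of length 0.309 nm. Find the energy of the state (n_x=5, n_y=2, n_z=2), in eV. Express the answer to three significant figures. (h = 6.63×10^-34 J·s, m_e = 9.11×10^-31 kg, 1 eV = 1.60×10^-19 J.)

For a 3D rectangular well E = (h²/8m_e)·Σ n_i²/L_i² = (6.63×10^-34)²/(8·9.11×10^-31) · [5²/(0.309 nm)² + 2²/(0.309 nm)² + 2²/(0.309 nm)²].
Evaluating gives E = 2.085×10^-17 J = 130 eV.

E = 130 eV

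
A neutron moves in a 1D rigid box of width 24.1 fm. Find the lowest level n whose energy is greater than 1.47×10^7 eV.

E_1 = h²/(8m_nL²) = 5.641×10^-14 J = 3.521×10^5 eV.
Need n² > 1.47×10^7/3.521×10^5 = 41.75, i.e. n > 6.461.
The smallest integer satisfying this is n = 7.

n = 7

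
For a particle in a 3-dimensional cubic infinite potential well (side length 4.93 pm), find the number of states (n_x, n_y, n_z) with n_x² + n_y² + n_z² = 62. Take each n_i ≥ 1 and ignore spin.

degeneracy = 12

The level has n_x² + n_y² + n_z² = 62. The ordered positive-integer solutions are (1, 5, 6), (1, 6, 5), (2, 3, 7), (2, 7, 3), (3, 2, 7), (3, 7, 2), (5, 1, 6), (5, 6, 1), (6, 1, 5), (6, 5, 1), (7, 2, 3), (7, 3, 2).
That gives 12 states.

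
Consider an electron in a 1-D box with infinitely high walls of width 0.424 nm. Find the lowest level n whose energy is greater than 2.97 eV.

E_1 = h²/(8m_eL²) = 3.351×10^-19 J = 2.092 eV.
Need n² > 2.97/2.092 = 1.420, i.e. n > 1.192.
The smallest integer satisfying this is n = 2.

n = 2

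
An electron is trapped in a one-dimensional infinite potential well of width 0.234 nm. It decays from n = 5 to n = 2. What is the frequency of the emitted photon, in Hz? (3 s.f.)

E_1 = h²/(8m_eL²) = 1.100×10^-18 J and ΔE = (5² − 2²)E_1 = 2.310×10^-17 J.
f = ΔE/h = 2.310×10^-17/6.626×10^-34 = 3.49×10^16 Hz.

f = 3.49×10^16 Hz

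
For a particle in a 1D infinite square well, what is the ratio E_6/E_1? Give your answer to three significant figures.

E_n ∝ n², so E_6/E_1 = 6²/1² = 36/1 = 36.0.

36.0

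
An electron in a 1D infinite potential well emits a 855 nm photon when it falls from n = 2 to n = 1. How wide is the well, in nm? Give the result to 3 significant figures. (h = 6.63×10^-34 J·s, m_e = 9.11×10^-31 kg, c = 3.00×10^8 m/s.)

L = 0.882 nm

The photon carries ΔE = hc/λ = 6.63×10^-34·3.00×10^8/8.55×10^-7 m = 2.326×10^-19 J.
Since ΔE = (2² − 1²)E_1, E_1 = 7.753×10^-20 J, and L = h/√(8m_eE_1) = 8.82×10^-10 m = 0.882 nm.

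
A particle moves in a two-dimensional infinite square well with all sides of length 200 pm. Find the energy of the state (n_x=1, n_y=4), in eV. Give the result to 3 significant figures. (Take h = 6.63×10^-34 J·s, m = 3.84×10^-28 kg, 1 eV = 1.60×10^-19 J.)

For a 2D rectangular well E = (h²/8m)·Σ n_i²/L_i² = (6.63×10^-34)²/(8·3.84×10^-28) · [1²/(200 pm)² + 4²/(200 pm)²].
Evaluating gives E = 6.081×10^-20 J = 0.380 eV.

E = 0.380 eV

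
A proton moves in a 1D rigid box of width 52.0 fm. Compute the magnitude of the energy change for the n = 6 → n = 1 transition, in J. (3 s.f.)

|ΔE| = 4.25×10^-13 J

E_1 = h²/(8m_pL²) = 1.213×10^-14 J.
|ΔE| = |6² − 1²|·E_1 = 35·1.213×10^-14 J = 4.25×10^-13 J.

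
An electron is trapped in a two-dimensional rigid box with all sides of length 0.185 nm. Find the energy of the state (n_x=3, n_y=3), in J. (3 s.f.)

For a 2D rectangular well E = (h²/8m_e)·Σ n_i²/L_i² = (6.626×10^-34)²/(8·9.109×10^-31) · [3²/(0.185 nm)² + 3²/(0.185 nm)²].
Evaluating gives E = 3.17×10^-17 J.

E = 3.17×10^-17 J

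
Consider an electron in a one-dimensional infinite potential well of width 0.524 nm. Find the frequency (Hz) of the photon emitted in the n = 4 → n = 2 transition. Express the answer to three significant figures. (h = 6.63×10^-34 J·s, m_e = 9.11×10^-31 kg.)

E_1 = h²/(8m_eL²) = 2.197×10^-19 J and ΔE = (4² − 2²)E_1 = 2.636×10^-18 J.
f = ΔE/h = 2.636×10^-18/6.63×10^-34 = 3.98×10^15 Hz.

f = 3.98×10^15 Hz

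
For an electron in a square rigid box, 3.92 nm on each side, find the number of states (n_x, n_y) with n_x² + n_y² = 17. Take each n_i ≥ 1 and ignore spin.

degeneracy = 2

The level has n_x² + n_y² = 17. The ordered positive-integer solutions are (1, 4), (4, 1).
That gives 2 states.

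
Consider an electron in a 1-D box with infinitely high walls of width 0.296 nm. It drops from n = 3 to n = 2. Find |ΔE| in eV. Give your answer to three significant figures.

E_1 = h²/(8m_eL²) = 6.876×10^-19 J.
|ΔE| = |3² − 2²|·E_1 = 5·6.876×10^-19 J = 3.438×10^-18 J = 21.5 eV.

|ΔE| = 21.5 eV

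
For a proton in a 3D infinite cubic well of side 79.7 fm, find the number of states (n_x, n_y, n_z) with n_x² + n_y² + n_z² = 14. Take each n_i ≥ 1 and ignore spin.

The level has n_x² + n_y² + n_z² = 14. The ordered positive-integer solutions are (1, 2, 3), (1, 3, 2), (2, 1, 3), (2, 3, 1), (3, 1, 2), (3, 2, 1).
That gives 6 states.

degeneracy = 6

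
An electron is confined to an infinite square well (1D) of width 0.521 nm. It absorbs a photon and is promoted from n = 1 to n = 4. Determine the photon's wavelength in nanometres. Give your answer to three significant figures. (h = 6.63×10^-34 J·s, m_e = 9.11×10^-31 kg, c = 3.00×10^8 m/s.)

E_1 = h²/(8m_eL²) = 2.222×10^-19 J, so ΔE = (4² − 1²)E_1 = 3.333×10^-18 J.
λ = hc/ΔE = (6.63×10^-34·3.00×10^8)/3.333×10^-18 = 5.97×10^-8 m = 59.7 nm.

λ = 59.7 nm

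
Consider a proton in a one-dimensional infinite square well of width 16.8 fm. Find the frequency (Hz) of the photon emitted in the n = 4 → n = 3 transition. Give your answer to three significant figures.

f = 1.23×10^21 Hz

E_1 = h²/(8m_pL²) = 1.162×10^-13 J and ΔE = (4² − 3²)E_1 = 8.134×10^-13 J.
f = ΔE/h = 8.134×10^-13/6.626×10^-34 = 1.23×10^21 Hz.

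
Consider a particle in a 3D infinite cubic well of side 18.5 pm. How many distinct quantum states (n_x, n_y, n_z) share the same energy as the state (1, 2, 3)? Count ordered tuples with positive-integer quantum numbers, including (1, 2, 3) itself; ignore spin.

The level has n_x² + n_y² + n_z² = 14. The ordered positive-integer solutions are (1, 2, 3), (1, 3, 2), (2, 1, 3), (2, 3, 1), (3, 1, 2), (3, 2, 1).
That gives 6 states.

degeneracy = 6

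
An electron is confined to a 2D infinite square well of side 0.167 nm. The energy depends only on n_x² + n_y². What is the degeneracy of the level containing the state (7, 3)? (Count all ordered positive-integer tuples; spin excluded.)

The level has n_x² + n_y² = 58. The ordered positive-integer solutions are (3, 7), (7, 3).
That gives 2 states.

degeneracy = 2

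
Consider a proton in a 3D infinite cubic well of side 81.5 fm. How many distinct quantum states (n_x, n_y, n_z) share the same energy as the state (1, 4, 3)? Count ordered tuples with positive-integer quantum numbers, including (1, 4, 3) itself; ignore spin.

The level has n_x² + n_y² + n_z² = 26. The ordered positive-integer solutions are (1, 3, 4), (1, 4, 3), (3, 1, 4), (3, 4, 1), (4, 1, 3), (4, 3, 1).
That gives 6 states.

degeneracy = 6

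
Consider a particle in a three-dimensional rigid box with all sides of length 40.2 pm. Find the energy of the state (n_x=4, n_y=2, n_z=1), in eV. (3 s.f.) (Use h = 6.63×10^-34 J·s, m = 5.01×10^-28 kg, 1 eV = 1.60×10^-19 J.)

E = 8.91 eV

For a 3D rectangular well E = (h²/8m)·Σ n_i²/L_i² = (6.63×10^-34)²/(8·5.01×10^-28) · [4²/(40.2 pm)² + 2²/(40.2 pm)² + 1²/(40.2 pm)²].
Evaluating gives E = 1.425×10^-18 J = 8.91 eV.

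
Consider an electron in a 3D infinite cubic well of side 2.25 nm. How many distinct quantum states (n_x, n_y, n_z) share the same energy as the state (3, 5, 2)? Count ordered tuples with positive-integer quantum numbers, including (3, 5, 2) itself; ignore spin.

degeneracy = 9

The level has n_x² + n_y² + n_z² = 38. The ordered positive-integer solutions are (1, 1, 6), (1, 6, 1), (2, 3, 5), (2, 5, 3), (3, 2, 5), (3, 5, 2), (5, 2, 3), (5, 3, 2), (6, 1, 1).
That gives 9 states.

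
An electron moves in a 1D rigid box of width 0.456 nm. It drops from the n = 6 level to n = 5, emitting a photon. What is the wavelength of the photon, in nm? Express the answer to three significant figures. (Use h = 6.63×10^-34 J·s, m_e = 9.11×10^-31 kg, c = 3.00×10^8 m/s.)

E_1 = h²/(8m_eL²) = 2.901×10^-19 J, so ΔE = (6² − 5²)E_1 = 3.191×10^-18 J.
λ = hc/ΔE = (6.63×10^-34·3.00×10^8)/3.191×10^-18 = 6.23×10^-8 m = 62.3 nm.

λ = 62.3 nm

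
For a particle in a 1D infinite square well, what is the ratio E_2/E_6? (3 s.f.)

E_n ∝ n², so E_2/E_6 = 2²/6² = 4/36 = 0.111.

0.111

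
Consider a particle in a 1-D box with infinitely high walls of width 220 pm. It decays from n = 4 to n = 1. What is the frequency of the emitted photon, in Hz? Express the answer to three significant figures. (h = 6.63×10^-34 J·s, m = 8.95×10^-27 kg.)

E_1 = h²/(8mL²) = 1.268×10^-22 J and ΔE = (4² − 1²)E_1 = 1.902×10^-21 J.
f = ΔE/h = 1.902×10^-21/6.63×10^-34 = 2.87×10^12 Hz.

f = 2.87×10^12 Hz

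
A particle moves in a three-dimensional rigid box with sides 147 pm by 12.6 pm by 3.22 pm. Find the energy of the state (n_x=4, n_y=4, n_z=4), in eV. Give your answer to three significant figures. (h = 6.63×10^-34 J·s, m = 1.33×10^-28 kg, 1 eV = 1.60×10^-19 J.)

E = 4.25×10^3 eV

For a 3D rectangular well E = (h²/8m)·Σ n_i²/L_i² = (6.63×10^-34)²/(8·1.33×10^-28) · [4²/(147 pm)² + 4²/(12.6 pm)² + 4²/(3.22 pm)²].
Evaluating gives E = 6.795×10^-16 J = 4.25×10^3 eV.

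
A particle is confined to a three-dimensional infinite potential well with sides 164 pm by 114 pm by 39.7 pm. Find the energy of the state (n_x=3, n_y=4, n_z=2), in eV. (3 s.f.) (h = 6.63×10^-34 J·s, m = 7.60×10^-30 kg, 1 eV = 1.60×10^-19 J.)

For a 3D rectangular well E = (h²/8m)·Σ n_i²/L_i² = (6.63×10^-34)²/(8·7.60×10^-30) · [3²/(164 pm)² + 4²/(114 pm)² + 2²/(39.7 pm)²].
Evaluating gives E = 2.967×10^-17 J = 185 eV.

E = 185 eV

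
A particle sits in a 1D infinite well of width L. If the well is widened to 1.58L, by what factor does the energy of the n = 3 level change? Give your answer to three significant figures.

E_n ∝ 1/L², so the energy scales by 1/1.58² = 0.401.

0.401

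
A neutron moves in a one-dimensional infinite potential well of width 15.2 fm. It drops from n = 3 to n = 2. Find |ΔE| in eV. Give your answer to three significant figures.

E_1 = h²/(8m_nL²) = 1.418×10^-13 J.
|ΔE| = |3² − 2²|·E_1 = 5·1.418×10^-13 J = 7.090×10^-13 J = 4.43×10^6 eV.

|ΔE| = 4.43×10^6 eV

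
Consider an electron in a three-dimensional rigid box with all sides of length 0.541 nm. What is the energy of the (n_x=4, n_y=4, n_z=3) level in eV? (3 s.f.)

For a 3D rectangular well E = (h²/8m_e)·Σ n_i²/L_i² = (6.626×10^-34)²/(8·9.109×10^-31) · [4²/(0.541 nm)² + 4²/(0.541 nm)² + 3²/(0.541 nm)²].
Evaluating gives E = 8.440×10^-18 J = 52.7 eV.

E = 52.7 eV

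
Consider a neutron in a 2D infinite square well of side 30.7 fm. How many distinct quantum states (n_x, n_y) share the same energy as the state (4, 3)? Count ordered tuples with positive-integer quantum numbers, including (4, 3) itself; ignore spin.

degeneracy = 2

The level has n_x² + n_y² = 25. The ordered positive-integer solutions are (3, 4), (4, 3).
That gives 2 states.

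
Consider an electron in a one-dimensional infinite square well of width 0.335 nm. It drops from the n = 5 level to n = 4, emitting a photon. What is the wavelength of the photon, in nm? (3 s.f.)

E_1 = h²/(8m_eL²) = 5.368×10^-19 J, so ΔE = (5² − 4²)E_1 = 4.831×10^-18 J.
λ = hc/ΔE = (6.626×10^-34·2.998×10^8)/4.831×10^-18 = 4.11×10^-8 m = 41.1 nm.

λ = 41.1 nm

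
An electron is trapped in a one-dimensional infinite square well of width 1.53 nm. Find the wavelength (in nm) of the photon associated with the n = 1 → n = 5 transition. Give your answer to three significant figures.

λ = 322 nm

E_1 = h²/(8m_eL²) = 2.574×10^-20 J, so ΔE = (5² − 1²)E_1 = 6.178×10^-19 J.
λ = hc/ΔE = (6.626×10^-34·2.998×10^8)/6.178×10^-19 = 3.22×10^-7 m = 322 nm.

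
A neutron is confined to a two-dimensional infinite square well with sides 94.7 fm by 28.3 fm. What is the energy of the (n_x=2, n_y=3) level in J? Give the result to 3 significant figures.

For a 2D rectangular well E = (h²/8m_n)·Σ n_i²/L_i² = (6.626×10^-34)²/(8·1.675×10^-27) · [2²/(94.7 fm)² + 3²/(28.3 fm)²].
Evaluating gives E = 3.83×10^-13 J.

E = 3.83×10^-13 J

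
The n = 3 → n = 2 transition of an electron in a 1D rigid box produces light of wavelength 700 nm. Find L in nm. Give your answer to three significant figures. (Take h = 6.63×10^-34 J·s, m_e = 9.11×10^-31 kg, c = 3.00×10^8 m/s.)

The photon carries ΔE = hc/λ = 6.63×10^-34·3.00×10^8/7.00×10^-7 m = 2.841×10^-19 J.
Since ΔE = (3² − 2²)E_1, E_1 = 5.682×10^-20 J, and L = h/√(8m_eE_1) = 1.03×10^-9 m = 1.03 nm.

L = 1.03 nm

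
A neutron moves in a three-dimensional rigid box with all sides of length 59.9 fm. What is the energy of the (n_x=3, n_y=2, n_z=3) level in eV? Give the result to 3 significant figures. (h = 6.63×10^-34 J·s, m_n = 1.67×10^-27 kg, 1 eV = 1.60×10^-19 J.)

For a 3D rectangular well E = (h²/8m_n)·Σ n_i²/L_i² = (6.63×10^-34)²/(8·1.67×10^-27) · [3²/(59.9 fm)² + 2²/(59.9 fm)² + 3²/(59.9 fm)²].
Evaluating gives E = 2.017×10^-13 J = 1.26×10^6 eV.

E = 1.26×10^6 eV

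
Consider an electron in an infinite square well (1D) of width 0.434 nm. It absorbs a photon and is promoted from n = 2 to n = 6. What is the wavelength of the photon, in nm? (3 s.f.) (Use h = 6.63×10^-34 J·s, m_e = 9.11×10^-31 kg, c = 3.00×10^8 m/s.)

E_1 = h²/(8m_eL²) = 3.202×10^-19 J, so ΔE = (6² − 2²)E_1 = 1.025×10^-17 J.
λ = hc/ΔE = (6.63×10^-34·3.00×10^8)/1.025×10^-17 = 1.94×10^-8 m = 19.4 nm.

λ = 19.4 nm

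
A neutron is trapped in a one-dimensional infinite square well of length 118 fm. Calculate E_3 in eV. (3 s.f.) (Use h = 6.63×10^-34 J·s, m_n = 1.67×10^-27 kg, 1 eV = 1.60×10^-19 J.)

For an infinite well E_n = n²h²/(8m_nL²), so E_1 = h²/(8m_nL²) = (6.63×10^-34)²/(8·1.67×10^-27·(1.18×10^-13 m)²) = 2.363×10^-15 J.
Then E_3 = 3²·E_1 = 9·2.363×10^-15 J = 2.127×10^-14 J.
Converting, E_3 = 2.127×10^-14 J / (1.60×10^-19 J/eV) = 1.33×10^5 eV.

E_3 = 1.33×10^5 eV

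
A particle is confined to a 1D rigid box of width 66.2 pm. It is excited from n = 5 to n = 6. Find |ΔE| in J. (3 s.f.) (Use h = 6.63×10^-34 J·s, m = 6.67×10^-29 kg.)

E_1 = h²/(8mL²) = 1.880×10^-19 J.
|ΔE| = |5² − 6²|·E_1 = 11·1.880×10^-19 J = 2.07×10^-18 J.

|ΔE| = 2.07×10^-18 J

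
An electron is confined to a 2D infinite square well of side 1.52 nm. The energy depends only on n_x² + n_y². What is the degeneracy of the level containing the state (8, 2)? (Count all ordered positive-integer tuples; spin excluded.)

degeneracy = 2

The level has n_x² + n_y² = 68. The ordered positive-integer solutions are (2, 8), (8, 2).
That gives 2 states.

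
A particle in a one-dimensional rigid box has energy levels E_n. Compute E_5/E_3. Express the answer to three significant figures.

2.78

E_n ∝ n², so E_5/E_3 = 5²/3² = 25/9 = 2.78.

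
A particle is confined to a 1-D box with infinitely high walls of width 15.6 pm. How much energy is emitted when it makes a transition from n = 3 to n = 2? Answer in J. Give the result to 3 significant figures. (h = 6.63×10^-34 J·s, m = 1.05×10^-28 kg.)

|ΔE| = 1.08×10^-17 J

E_1 = h²/(8mL²) = 2.150×10^-18 J.
|ΔE| = |3² − 2²|·E_1 = 5·2.150×10^-18 J = 1.08×10^-17 J.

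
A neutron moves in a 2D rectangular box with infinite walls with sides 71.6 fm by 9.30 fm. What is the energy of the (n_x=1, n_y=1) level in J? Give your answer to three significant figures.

E = 3.85×10^-13 J

For a 2D rectangular well E = (h²/8m_n)·Σ n_i²/L_i² = (6.626×10^-34)²/(8·1.675×10^-27) · [1²/(71.6 fm)² + 1²/(9.30 fm)²].
Evaluating gives E = 3.85×10^-13 J.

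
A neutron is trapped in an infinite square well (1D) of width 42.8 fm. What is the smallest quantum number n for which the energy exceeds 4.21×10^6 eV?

n = 7

E_1 = h²/(8m_nL²) = 1.789×10^-14 J = 1.117×10^5 eV.
Need n² > 4.21×10^6/1.117×10^5 = 37.69, i.e. n > 6.139.
The smallest integer satisfying this is n = 7.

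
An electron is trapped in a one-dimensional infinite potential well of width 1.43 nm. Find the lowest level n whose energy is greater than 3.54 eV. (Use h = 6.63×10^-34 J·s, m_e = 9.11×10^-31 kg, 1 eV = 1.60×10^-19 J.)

n = 5

E_1 = h²/(8m_eL²) = 2.949×10^-20 J = 0.1843 eV.
Need n² > 3.54/0.1843 = 19.21, i.e. n > 4.383.
The smallest integer satisfying this is n = 5.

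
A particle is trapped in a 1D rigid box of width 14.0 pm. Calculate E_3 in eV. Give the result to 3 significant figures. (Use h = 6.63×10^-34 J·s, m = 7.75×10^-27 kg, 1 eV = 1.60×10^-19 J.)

For an infinite well E_n = n²h²/(8mL²), so E_1 = h²/(8mL²) = (6.63×10^-34)²/(8·7.75×10^-27·(1.40×10^-11 m)²) = 3.617×10^-20 J.
Then E_3 = 3²·E_1 = 9·3.617×10^-20 J = 3.255×10^-19 J.
Converting, E_3 = 3.255×10^-19 J / (1.60×10^-19 J/eV) = 2.03 eV.

E_3 = 2.03 eV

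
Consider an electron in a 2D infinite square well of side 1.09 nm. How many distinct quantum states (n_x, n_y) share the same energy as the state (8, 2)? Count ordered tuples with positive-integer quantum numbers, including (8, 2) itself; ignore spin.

The level has n_x² + n_y² = 68. The ordered positive-integer solutions are (2, 8), (8, 2).
That gives 2 states.

degeneracy = 2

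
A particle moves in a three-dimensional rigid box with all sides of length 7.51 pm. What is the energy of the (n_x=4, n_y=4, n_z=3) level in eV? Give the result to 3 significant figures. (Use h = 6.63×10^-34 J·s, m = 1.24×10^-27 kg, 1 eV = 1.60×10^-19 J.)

For a 3D rectangular well E = (h²/8m)·Σ n_i²/L_i² = (6.63×10^-34)²/(8·1.24×10^-27) · [4²/(7.51 pm)² + 4²/(7.51 pm)² + 3²/(7.51 pm)²].
Evaluating gives E = 3.221×10^-17 J = 201 eV.

E = 201 eV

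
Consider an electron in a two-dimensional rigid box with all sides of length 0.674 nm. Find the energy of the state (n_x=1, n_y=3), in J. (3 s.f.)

E = 1.33×10^-18 J

For a 2D rectangular well E = (h²/8m_e)·Σ n_i²/L_i² = (6.626×10^-34)²/(8·9.109×10^-31) · [1²/(0.674 nm)² + 3²/(0.674 nm)²].
Evaluating gives E = 1.33×10^-18 J.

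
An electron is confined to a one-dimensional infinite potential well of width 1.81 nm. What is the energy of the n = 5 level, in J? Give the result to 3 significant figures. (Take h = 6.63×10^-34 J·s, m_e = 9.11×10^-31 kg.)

For an infinite well E_n = n²h²/(8m_eL²), so E_1 = h²/(8m_eL²) = (6.63×10^-34)²/(8·9.11×10^-31·(1.81×10^-9 m)²) = 1.841×10^-20 J.
Then E_5 = 5²·E_1 = 25·1.841×10^-20 J = 4.60×10^-19 J.

E_5 = 4.60×10^-19 J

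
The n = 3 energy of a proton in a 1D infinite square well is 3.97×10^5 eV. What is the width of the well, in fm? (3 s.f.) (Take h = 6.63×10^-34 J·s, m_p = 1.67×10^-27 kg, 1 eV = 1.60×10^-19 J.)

L = 68.3 fm

From E_n = n²h²/(8m_pL²), L = n·h/√(8m_pE_n).
E_3 = 3.97×10^5 eV = 6.352×10^-14 J, so L = 3·6.63×10^-34/√(8·1.67×10^-27·6.352×10^-14) = 6.83×10^-14 m = 68.3 fm.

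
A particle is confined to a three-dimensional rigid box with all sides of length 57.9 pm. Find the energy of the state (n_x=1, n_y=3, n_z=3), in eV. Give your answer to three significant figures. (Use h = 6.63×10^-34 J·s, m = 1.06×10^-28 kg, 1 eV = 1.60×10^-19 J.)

For a 3D rectangular well E = (h²/8m)·Σ n_i²/L_i² = (6.63×10^-34)²/(8·1.06×10^-28) · [1²/(57.9 pm)² + 3²/(57.9 pm)² + 3²/(57.9 pm)²].
Evaluating gives E = 2.938×10^-18 J = 18.4 eV.

E = 18.4 eV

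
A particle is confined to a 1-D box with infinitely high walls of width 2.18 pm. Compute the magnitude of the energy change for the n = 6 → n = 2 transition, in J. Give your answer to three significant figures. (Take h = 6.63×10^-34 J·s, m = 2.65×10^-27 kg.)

E_1 = h²/(8mL²) = 4.363×10^-18 J.
|ΔE| = |6² − 2²|·E_1 = 32·4.363×10^-18 J = 1.40×10^-16 J.

|ΔE| = 1.40×10^-16 J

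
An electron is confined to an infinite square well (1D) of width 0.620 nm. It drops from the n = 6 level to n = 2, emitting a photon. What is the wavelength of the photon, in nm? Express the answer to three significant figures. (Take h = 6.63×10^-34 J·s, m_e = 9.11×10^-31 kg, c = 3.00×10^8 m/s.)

λ = 39.6 nm

E_1 = h²/(8m_eL²) = 1.569×10^-19 J, so ΔE = (6² − 2²)E_1 = 5.021×10^-18 J.
λ = hc/ΔE = (6.63×10^-34·3.00×10^8)/5.021×10^-18 = 3.96×10^-8 m = 39.6 nm.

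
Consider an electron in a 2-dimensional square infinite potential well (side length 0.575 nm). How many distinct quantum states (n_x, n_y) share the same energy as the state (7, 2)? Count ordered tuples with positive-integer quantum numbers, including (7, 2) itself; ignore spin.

degeneracy = 2

The level has n_x² + n_y² = 53. The ordered positive-integer solutions are (2, 7), (7, 2).
That gives 2 states.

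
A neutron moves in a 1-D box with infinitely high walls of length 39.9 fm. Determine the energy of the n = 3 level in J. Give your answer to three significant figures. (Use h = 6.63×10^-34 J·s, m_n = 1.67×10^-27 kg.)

E_3 = 1.86×10^-13 J

For an infinite well E_n = n²h²/(8m_nL²), so E_1 = h²/(8m_nL²) = (6.63×10^-34)²/(8·1.67×10^-27·(3.99×10^-14 m)²) = 2.067×10^-14 J.
Then E_3 = 3²·E_1 = 9·2.067×10^-14 J = 1.86×10^-13 J.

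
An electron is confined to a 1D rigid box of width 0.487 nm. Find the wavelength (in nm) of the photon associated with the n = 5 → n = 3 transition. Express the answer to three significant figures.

E_1 = h²/(8m_eL²) = 2.540×10^-19 J, so ΔE = (5² − 3²)E_1 = 4.064×10^-18 J.
λ = hc/ΔE = (6.626×10^-34·2.998×10^8)/4.064×10^-18 = 4.89×10^-8 m = 48.9 nm.

λ = 48.9 nm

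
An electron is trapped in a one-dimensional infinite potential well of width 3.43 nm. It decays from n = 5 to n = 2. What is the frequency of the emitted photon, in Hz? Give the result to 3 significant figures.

E_1 = h²/(8m_eL²) = 5.121×10^-21 J and ΔE = (5² − 2²)E_1 = 1.075×10^-19 J.
f = ΔE/h = 1.075×10^-19/6.626×10^-34 = 1.62×10^14 Hz.

f = 1.62×10^14 Hz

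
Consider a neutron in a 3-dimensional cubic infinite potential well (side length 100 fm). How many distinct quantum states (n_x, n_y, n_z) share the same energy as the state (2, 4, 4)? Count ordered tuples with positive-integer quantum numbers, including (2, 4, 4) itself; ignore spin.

The level has n_x² + n_y² + n_z² = 36. The ordered positive-integer solutions are (2, 4, 4), (4, 2, 4), (4, 4, 2).
That gives 3 states.

degeneracy = 3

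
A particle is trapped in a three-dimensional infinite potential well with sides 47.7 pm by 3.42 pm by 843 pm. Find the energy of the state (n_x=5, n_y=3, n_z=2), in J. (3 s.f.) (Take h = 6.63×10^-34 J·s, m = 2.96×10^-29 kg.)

E = 1.45×10^-15 J

For a 3D rectangular well E = (h²/8m)·Σ n_i²/L_i² = (6.63×10^-34)²/(8·2.96×10^-29) · [5²/(47.7 pm)² + 3²/(3.42 pm)² + 2²/(843 pm)²].
Evaluating gives E = 1.45×10^-15 J.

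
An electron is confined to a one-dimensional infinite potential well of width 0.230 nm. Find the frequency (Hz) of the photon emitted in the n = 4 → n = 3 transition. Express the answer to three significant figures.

E_1 = h²/(8m_eL²) = 1.139×10^-18 J and ΔE = (4² − 3²)E_1 = 7.973×10^-18 J.
f = ΔE/h = 7.973×10^-18/6.626×10^-34 = 1.20×10^16 Hz.

f = 1.20×10^16 Hz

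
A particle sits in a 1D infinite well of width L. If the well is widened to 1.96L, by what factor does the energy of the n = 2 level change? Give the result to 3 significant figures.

E_n ∝ 1/L², so the energy scales by 1/1.96² = 0.260.

0.260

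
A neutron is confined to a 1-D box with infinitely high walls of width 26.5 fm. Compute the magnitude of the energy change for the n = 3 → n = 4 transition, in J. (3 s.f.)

|ΔE| = 3.27×10^-13 J

E_1 = h²/(8m_nL²) = 4.666×10^-14 J.
|ΔE| = |3² − 4²|·E_1 = 7·4.666×10^-14 J = 3.27×10^-13 J.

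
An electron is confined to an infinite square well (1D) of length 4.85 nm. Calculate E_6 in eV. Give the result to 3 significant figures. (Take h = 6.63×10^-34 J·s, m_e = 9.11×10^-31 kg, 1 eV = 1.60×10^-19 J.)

For an infinite well E_n = n²h²/(8m_eL²), so E_1 = h²/(8m_eL²) = (6.63×10^-34)²/(8·9.11×10^-31·(4.85×10^-9 m)²) = 2.564×10^-21 J.
Then E_6 = 6²·E_1 = 36·2.564×10^-21 J = 9.230×10^-20 J.
Converting, E_6 = 9.230×10^-20 J / (1.60×10^-19 J/eV) = 0.577 eV.

E_6 = 0.577 eV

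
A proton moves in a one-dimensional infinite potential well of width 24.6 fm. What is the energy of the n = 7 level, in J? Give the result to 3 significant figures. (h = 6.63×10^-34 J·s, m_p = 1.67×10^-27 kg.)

E_7 = 2.66×10^-12 J

For an infinite well E_n = n²h²/(8m_pL²), so E_1 = h²/(8m_pL²) = (6.63×10^-34)²/(8·1.67×10^-27·(2.46×10^-14 m)²) = 5.437×10^-14 J.
Then E_7 = 7²·E_1 = 49·5.437×10^-14 J = 2.66×10^-12 J.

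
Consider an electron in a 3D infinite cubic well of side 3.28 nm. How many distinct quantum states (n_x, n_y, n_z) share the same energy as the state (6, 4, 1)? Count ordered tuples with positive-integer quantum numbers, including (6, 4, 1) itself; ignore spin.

degeneracy = 6

The level has n_x² + n_y² + n_z² = 53. The ordered positive-integer solutions are (1, 4, 6), (1, 6, 4), (4, 1, 6), (4, 6, 1), (6, 1, 4), (6, 4, 1).
That gives 6 states.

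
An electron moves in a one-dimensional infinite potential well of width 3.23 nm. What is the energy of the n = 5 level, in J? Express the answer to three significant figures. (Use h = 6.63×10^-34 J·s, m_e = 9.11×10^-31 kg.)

For an infinite well E_n = n²h²/(8m_eL²), so E_1 = h²/(8m_eL²) = (6.63×10^-34)²/(8·9.11×10^-31·(3.23×10^-9 m)²) = 5.781×10^-21 J.
Then E_5 = 5²·E_1 = 25·5.781×10^-21 J = 1.45×10^-19 J.

E_5 = 1.45×10^-19 J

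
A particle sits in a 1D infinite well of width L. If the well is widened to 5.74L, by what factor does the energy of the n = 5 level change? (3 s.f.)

0.0304

E_n ∝ 1/L², so the energy scales by 1/5.74² = 0.0304.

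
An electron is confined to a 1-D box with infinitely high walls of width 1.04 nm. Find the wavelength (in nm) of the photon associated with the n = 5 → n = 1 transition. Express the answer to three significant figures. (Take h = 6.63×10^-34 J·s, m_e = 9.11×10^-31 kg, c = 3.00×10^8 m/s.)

λ = 149 nm

E_1 = h²/(8m_eL²) = 5.576×10^-20 J, so ΔE = (5² − 1²)E_1 = 1.338×10^-18 J.
λ = hc/ΔE = (6.63×10^-34·3.00×10^8)/1.338×10^-18 = 1.49×10^-7 m = 149 nm.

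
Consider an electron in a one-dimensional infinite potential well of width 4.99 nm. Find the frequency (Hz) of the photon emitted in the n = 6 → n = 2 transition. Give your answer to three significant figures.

E_1 = h²/(8m_eL²) = 2.420×10^-21 J and ΔE = (6² − 2²)E_1 = 7.744×10^-20 J.
f = ΔE/h = 7.744×10^-20/6.626×10^-34 = 1.17×10^14 Hz.

f = 1.17×10^14 Hz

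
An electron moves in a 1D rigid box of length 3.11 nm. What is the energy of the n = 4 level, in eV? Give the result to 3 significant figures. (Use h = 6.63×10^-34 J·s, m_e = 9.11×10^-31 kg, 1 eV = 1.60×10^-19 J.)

E_4 = 0.624 eV

For an infinite well E_n = n²h²/(8m_eL²), so E_1 = h²/(8m_eL²) = (6.63×10^-34)²/(8·9.11×10^-31·(3.11×10^-9 m)²) = 6.236×10^-21 J.
Then E_4 = 4²·E_1 = 16·6.236×10^-21 J = 9.978×10^-20 J.
Converting, E_4 = 9.978×10^-20 J / (1.60×10^-19 J/eV) = 0.624 eV.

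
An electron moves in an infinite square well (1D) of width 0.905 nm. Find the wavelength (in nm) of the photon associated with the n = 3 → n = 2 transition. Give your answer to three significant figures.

E_1 = h²/(8m_eL²) = 7.356×10^-20 J, so ΔE = (3² − 2²)E_1 = 3.678×10^-19 J.
λ = hc/ΔE = (6.626×10^-34·2.998×10^8)/3.678×10^-19 = 5.40×10^-7 m = 540 nm.

λ = 540 nm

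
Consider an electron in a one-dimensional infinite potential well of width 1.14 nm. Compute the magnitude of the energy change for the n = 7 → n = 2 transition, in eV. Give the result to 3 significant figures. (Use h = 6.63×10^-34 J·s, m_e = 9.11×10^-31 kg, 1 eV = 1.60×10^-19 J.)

|ΔE| = 13.1 eV

E_1 = h²/(8m_eL²) = 4.641×10^-20 J.
|ΔE| = |7² − 2²|·E_1 = 45·4.641×10^-20 J = 2.088×10^-18 J = 13.1 eV.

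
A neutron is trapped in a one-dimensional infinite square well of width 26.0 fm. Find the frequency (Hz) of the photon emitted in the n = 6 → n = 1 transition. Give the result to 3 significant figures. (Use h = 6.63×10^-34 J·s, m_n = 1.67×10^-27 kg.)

E_1 = h²/(8m_nL²) = 4.867×10^-14 J and ΔE = (6² − 1²)E_1 = 1.703×10^-12 J.
f = ΔE/h = 1.703×10^-12/6.63×10^-34 = 2.57×10^21 Hz.

f = 2.57×10^21 Hz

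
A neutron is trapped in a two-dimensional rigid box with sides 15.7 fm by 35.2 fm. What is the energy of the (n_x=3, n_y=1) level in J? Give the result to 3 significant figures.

E = 1.22×10^-12 J

For a 2D rectangular well E = (h²/8m_n)·Σ n_i²/L_i² = (6.626×10^-34)²/(8·1.675×10^-27) · [3²/(15.7 fm)² + 1²/(35.2 fm)²].
Evaluating gives E = 1.22×10^-12 J.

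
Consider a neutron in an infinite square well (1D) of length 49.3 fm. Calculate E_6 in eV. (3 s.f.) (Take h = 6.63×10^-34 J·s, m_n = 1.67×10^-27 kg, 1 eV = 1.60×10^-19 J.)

For an infinite well E_n = n²h²/(8m_nL²), so E_1 = h²/(8m_nL²) = (6.63×10^-34)²/(8·1.67×10^-27·(4.93×10^-14 m)²) = 1.354×10^-14 J.
Then E_6 = 6²·E_1 = 36·1.354×10^-14 J = 4.874×10^-13 J.
Converting, E_6 = 4.874×10^-13 J / (1.60×10^-19 J/eV) = 3.05×10^6 eV.

E_6 = 3.05×10^6 eV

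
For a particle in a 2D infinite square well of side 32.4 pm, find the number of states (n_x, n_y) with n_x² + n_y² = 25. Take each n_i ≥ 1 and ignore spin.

The level has n_x² + n_y² = 25. The ordered positive-integer solutions are (3, 4), (4, 3).
That gives 2 states.

degeneracy = 2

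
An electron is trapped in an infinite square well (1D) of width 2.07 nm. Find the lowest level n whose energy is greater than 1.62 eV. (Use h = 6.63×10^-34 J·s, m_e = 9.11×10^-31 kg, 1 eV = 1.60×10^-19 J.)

E_1 = h²/(8m_eL²) = 1.408×10^-20 J = 0.08800 eV.
Need n² > 1.62/0.08800 = 18.41, i.e. n > 4.291.
The smallest integer satisfying this is n = 5.

n = 5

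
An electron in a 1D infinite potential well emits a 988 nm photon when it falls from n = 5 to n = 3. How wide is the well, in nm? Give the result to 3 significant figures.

L = 2.19 nm

The photon carries ΔE = hc/λ = 6.626×10^-34·2.998×10^8/9.88×10^-7 m = 2.011×10^-19 J.
Since ΔE = (5² − 3²)E_1, E_1 = 1.257×10^-20 J, and L = h/√(8m_eE_1) = 2.19×10^-9 m = 2.19 nm.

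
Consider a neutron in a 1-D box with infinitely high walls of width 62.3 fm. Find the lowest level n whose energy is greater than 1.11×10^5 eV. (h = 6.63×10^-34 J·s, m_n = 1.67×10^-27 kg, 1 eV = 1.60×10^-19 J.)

n = 2

E_1 = h²/(8m_nL²) = 8.477×10^-15 J = 5.298×10^4 eV.
Need n² > 1.11×10^5/5.298×10^4 = 2.095, i.e. n > 1.447.
The smallest integer satisfying this is n = 2.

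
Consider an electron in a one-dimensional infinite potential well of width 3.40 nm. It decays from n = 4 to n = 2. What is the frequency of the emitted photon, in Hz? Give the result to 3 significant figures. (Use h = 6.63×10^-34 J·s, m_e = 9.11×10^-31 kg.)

f = 9.44×10^13 Hz

E_1 = h²/(8m_eL²) = 5.217×10^-21 J and ΔE = (4² − 2²)E_1 = 6.260×10^-20 J.
f = ΔE/h = 6.260×10^-20/6.63×10^-34 = 9.44×10^13 Hz.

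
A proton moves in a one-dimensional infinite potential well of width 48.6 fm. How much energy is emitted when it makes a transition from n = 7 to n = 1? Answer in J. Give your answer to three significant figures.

|ΔE| = 6.67×10^-13 J

E_1 = h²/(8m_pL²) = 1.389×10^-14 J.
|ΔE| = |7² − 1²|·E_1 = 48·1.389×10^-14 J = 6.67×10^-13 J.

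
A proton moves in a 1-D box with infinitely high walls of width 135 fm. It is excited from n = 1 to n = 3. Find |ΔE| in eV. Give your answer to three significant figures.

|ΔE| = 8.99×10^4 eV

E_1 = h²/(8m_pL²) = 1.800×10^-15 J.
|ΔE| = |1² − 3²|·E_1 = 8·1.800×10^-15 J = 1.440×10^-14 J = 8.99×10^4 eV.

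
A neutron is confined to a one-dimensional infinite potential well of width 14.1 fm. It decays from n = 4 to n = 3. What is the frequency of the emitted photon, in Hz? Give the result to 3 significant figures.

f = 1.74×10^21 Hz

E_1 = h²/(8m_nL²) = 1.648×10^-13 J and ΔE = (4² − 3²)E_1 = 1.154×10^-12 J.
f = ΔE/h = 1.154×10^-12/6.626×10^-34 = 1.74×10^21 Hz.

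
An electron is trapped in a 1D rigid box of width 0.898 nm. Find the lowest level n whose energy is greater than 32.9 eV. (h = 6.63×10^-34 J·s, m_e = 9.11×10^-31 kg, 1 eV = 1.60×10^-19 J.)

E_1 = h²/(8m_eL²) = 7.479×10^-20 J = 0.4674 eV.
Need n² > 32.9/0.4674 = 70.39, i.e. n > 8.390.
The smallest integer satisfying this is n = 9.

n = 9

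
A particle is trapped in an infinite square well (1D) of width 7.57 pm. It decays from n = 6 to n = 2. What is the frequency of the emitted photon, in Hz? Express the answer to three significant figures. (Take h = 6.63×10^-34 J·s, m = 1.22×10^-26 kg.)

f = 3.79×10^15 Hz

E_1 = h²/(8mL²) = 7.859×10^-20 J and ΔE = (6² − 2²)E_1 = 2.515×10^-18 J.
f = ΔE/h = 2.515×10^-18/6.63×10^-34 = 3.79×10^15 Hz.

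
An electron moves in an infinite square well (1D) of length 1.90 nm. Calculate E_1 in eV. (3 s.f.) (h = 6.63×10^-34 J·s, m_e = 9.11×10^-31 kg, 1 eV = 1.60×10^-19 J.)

E_1 = 0.104 eV

For an infinite well E_n = n²h²/(8m_eL²), so E_1 = h²/(8m_eL²) = (6.63×10^-34)²/(8·9.11×10^-31·(1.90×10^-9 m)²) = 1.671×10^-20 J.
Converting, E_1 = 1.671×10^-20 J / (1.60×10^-19 J/eV) = 0.104 eV.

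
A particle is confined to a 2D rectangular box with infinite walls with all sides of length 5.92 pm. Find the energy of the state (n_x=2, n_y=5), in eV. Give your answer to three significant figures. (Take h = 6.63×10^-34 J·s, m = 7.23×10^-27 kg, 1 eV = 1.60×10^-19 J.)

E = 39.3 eV

For a 2D rectangular well E = (h²/8m)·Σ n_i²/L_i² = (6.63×10^-34)²/(8·7.23×10^-27) · [2²/(5.92 pm)² + 5²/(5.92 pm)²].
Evaluating gives E = 6.289×10^-18 J = 39.3 eV.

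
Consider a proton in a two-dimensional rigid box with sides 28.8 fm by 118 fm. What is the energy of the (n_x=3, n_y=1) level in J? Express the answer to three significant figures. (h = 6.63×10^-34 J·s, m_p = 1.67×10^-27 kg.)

E = 3.59×10^-13 J

For a 2D rectangular well E = (h²/8m_p)·Σ n_i²/L_i² = (6.63×10^-34)²/(8·1.67×10^-27) · [3²/(28.8 fm)² + 1²/(118 fm)²].
Evaluating gives E = 3.59×10^-13 J.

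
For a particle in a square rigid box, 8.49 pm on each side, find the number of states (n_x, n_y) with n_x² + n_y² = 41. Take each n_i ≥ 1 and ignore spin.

degeneracy = 2

The level has n_x² + n_y² = 41. The ordered positive-integer solutions are (4, 5), (5, 4).
That gives 2 states.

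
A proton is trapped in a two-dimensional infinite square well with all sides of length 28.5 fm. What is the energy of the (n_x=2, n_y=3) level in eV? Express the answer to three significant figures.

E = 3.28×10^6 eV

For a 2D rectangular well E = (h²/8m_p)·Σ n_i²/L_i² = (6.626×10^-34)²/(8·1.673×10^-27) · [2²/(28.5 fm)² + 3²/(28.5 fm)²].
Evaluating gives E = 5.250×10^-13 J = 3.28×10^6 eV.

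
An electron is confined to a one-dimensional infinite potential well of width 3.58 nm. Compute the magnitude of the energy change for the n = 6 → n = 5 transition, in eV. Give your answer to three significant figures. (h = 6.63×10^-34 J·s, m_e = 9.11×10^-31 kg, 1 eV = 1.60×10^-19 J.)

E_1 = h²/(8m_eL²) = 4.706×10^-21 J.
|ΔE| = |6² − 5²|·E_1 = 11·4.706×10^-21 J = 5.177×10^-20 J = 0.324 eV.

|ΔE| = 0.324 eV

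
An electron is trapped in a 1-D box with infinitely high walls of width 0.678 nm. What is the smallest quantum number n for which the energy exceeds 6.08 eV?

E_1 = h²/(8m_eL²) = 1.311×10^-19 J = 0.8184 eV.
Need n² > 6.08/0.8184 = 7.429, i.e. n > 2.726.
The smallest integer satisfying this is n = 3.

n = 3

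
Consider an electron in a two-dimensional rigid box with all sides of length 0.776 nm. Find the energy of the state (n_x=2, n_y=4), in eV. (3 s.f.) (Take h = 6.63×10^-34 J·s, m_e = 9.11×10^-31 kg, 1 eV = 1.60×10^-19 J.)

For a 2D rectangular well E = (h²/8m_e)·Σ n_i²/L_i² = (6.63×10^-34)²/(8·9.11×10^-31) · [2²/(0.776 nm)² + 4²/(0.776 nm)²].
Evaluating gives E = 2.003×10^-18 J = 12.5 eV.

E = 12.5 eV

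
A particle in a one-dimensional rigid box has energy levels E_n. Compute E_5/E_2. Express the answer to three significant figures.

6.25

E_n ∝ n², so E_5/E_2 = 5²/2² = 25/4 = 6.25.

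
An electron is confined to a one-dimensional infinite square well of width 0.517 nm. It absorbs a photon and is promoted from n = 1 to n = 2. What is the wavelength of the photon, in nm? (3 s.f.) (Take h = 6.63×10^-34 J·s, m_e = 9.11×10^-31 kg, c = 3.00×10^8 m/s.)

E_1 = h²/(8m_eL²) = 2.257×10^-19 J, so ΔE = (2² − 1²)E_1 = 6.771×10^-19 J.
λ = hc/ΔE = (6.63×10^-34·3.00×10^8)/6.771×10^-19 = 2.94×10^-7 m = 294 nm.

λ = 294 nm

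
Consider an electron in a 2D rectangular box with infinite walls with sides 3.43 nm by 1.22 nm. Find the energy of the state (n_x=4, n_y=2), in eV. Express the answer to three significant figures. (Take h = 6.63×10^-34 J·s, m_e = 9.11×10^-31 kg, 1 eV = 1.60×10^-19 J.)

E = 1.53 eV

For a 2D rectangular well E = (h²/8m_e)·Σ n_i²/L_i² = (6.63×10^-34)²/(8·9.11×10^-31) · [4²/(3.43 nm)² + 2²/(1.22 nm)²].
Evaluating gives E = 2.441×10^-19 J = 1.53 eV.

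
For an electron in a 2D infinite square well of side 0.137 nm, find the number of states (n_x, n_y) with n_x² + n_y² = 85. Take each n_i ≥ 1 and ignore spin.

The level has n_x² + n_y² = 85. The ordered positive-integer solutions are (2, 9), (6, 7), (7, 6), (9, 2).
That gives 4 states.

degeneracy = 4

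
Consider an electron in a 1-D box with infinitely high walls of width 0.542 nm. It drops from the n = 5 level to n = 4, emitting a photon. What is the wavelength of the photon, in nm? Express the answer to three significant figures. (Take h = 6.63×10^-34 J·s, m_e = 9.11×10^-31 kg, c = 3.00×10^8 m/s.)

λ = 108 nm

E_1 = h²/(8m_eL²) = 2.053×10^-19 J, so ΔE = (5² − 4²)E_1 = 1.848×10^-18 J.
λ = hc/ΔE = (6.63×10^-34·3.00×10^8)/1.848×10^-18 = 1.08×10^-7 m = 108 nm.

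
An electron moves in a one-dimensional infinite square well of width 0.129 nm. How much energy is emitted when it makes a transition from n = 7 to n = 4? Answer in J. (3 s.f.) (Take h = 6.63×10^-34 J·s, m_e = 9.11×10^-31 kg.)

E_1 = h²/(8m_eL²) = 3.624×10^-18 J.
|ΔE| = |7² − 4²|·E_1 = 33·3.624×10^-18 J = 1.20×10^-16 J.

|ΔE| = 1.20×10^-16 J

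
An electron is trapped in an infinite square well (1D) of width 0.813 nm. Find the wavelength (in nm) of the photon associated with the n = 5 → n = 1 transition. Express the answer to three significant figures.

E_1 = h²/(8m_eL²) = 9.115×10^-20 J, so ΔE = (5² − 1²)E_1 = 2.188×10^-18 J.
λ = hc/ΔE = (6.626×10^-34·2.998×10^8)/2.188×10^-18 = 9.08×10^-8 m = 90.8 nm.

λ = 90.8 nm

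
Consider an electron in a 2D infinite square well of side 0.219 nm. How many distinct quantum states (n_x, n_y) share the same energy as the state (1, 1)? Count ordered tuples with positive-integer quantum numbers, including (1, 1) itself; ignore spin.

The level has n_x² + n_y² = 2. The ordered positive-integer solutions are (1, 1).
That gives 1 state.

degeneracy = 1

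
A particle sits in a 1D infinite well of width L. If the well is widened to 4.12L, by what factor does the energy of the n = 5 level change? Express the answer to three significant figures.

E_n ∝ 1/L², so the energy scales by 1/4.12² = 0.0589.

0.0589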